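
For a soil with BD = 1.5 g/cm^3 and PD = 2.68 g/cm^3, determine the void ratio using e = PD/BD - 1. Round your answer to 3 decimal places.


Step 1: e = PD / BD - 1
Step 2: e = 2.68 / 1.5 - 1
Step 3: e = 1.78667 - 1
Step 4: e = 0.787

0.787


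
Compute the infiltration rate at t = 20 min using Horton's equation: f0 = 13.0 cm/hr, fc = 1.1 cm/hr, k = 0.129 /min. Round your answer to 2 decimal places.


Step 1: f = fc + (f0 - fc) * exp(-k * t)
Step 2: exp(-0.129 * 20) = 0.075774
Step 3: f = 1.1 + (13.0 - 1.1) * 0.075774
Step 4: f = 1.1 + 11.9 * 0.075774
Step 5: f = 2.0 cm/hr

2.0


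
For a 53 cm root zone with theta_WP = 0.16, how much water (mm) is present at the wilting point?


Step 1: Water (mm) = theta_WP * depth * 10
Step 2: Water = 0.16 * 53 * 10
Step 3: Water = 84.8 mm

84.8


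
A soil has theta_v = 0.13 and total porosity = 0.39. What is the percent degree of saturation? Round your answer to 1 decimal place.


Step 1: S = 100 * theta_v / n
Step 2: S = 100 * 0.13 / 0.39
Step 3: S = 33.3%

33.3


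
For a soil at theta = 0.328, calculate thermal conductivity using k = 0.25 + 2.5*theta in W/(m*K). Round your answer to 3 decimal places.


Step 1: k = 0.25 + 2.5 * theta
Step 2: k = 0.25 + 2.5 * 0.328
Step 3: k = 0.25 + 0.82
Step 4: k = 1.07 W/(m*K)

1.07


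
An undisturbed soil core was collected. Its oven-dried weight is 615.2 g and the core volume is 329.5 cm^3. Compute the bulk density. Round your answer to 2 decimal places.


Step 1: Identify the formula: BD = dry mass / volume
Step 2: Substitute values: BD = 615.2 / 329.5
Step 3: BD = 1.87 g/cm^3

1.87


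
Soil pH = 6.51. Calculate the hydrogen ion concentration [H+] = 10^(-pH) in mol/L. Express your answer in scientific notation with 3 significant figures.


Step 1: [H+] = 10^(-pH)
Step 2: [H+] = 10^(-6.51)
Step 3: [H+] = 3.09e-07 mol/L

3.09e-07


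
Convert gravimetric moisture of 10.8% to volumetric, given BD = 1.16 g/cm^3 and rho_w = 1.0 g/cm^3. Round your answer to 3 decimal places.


Step 1: theta = (w / 100) * BD / rho_w
Step 2: theta = (10.8 / 100) * 1.16 / 1.0
Step 3: theta = 0.108 * 1.16
Step 4: theta = 0.125

0.125


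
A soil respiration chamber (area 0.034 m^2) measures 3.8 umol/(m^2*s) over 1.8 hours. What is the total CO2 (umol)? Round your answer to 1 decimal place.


Step 1: Convert time to seconds: 1.8 hr * 3600 = 6480.0 s
Step 2: Total = flux * area * time_s
Step 3: Total = 3.8 * 0.034 * 6480.0
Step 4: Total = 837.2 umol

837.2


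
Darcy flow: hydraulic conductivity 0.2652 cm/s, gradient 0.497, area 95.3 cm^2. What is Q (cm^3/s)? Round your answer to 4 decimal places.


Step 1: Apply Darcy's law: Q = K * i * A
Step 2: Q = 0.2652 * 0.497 * 95.3
Step 3: Q = 12.561 cm^3/s

12.561


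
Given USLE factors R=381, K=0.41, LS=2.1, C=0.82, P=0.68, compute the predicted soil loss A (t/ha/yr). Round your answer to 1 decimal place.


Step 1: A = R * K * LS * C * P
Step 2: R * K = 381 * 0.41 = 156.21
Step 3: (R*K) * LS = 156.21 * 2.1 = 328.041
Step 4: * C * P = 328.041 * 0.82 * 0.68 = 182.9
Step 5: A = 182.9 t/(ha*yr)

182.9


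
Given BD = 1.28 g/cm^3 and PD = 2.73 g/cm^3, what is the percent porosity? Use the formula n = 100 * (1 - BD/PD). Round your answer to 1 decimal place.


Step 1: Formula: n = 100 * (1 - BD / PD)
Step 2: n = 100 * (1 - 1.28 / 2.73)
Step 3: n = 100 * (1 - 0.46886)
Step 4: n = 53.1%

53.1


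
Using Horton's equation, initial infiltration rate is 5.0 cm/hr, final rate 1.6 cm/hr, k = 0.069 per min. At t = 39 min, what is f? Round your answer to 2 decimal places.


Step 1: f = fc + (f0 - fc) * exp(-k * t)
Step 2: exp(-0.069 * 39) = 0.067813
Step 3: f = 1.6 + (5.0 - 1.6) * 0.067813
Step 4: f = 1.6 + 3.4 * 0.067813
Step 5: f = 1.83 cm/hr

1.83


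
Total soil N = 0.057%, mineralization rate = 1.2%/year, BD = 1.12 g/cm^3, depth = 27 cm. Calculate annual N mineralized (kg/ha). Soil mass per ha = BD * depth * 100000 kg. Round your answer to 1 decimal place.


Step 1: Soil mass per ha = BD * depth * 100000 = 1.12 * 27 * 100000 = 3024000 kg
Step 2: Total N pool = soil mass * N%/100 = 3024000 * 0.057/100 = 1723.68 kg/ha
Step 3: N mineralized = N pool * rate%/100 = 1723.68 * 1.2/100 = 20.7 kg/ha/yr

20.7


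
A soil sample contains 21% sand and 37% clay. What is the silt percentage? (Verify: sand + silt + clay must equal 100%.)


Step 1: sand + silt + clay = 100%
Step 2: silt = 100 - sand - clay
Step 3: silt = 100 - 21 - 37
Step 4: silt = 42%

42


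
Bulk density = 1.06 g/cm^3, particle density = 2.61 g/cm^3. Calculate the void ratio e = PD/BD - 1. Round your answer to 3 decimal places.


Step 1: e = PD / BD - 1
Step 2: e = 2.61 / 1.06 - 1
Step 3: e = 2.46226 - 1
Step 4: e = 1.462

1.462


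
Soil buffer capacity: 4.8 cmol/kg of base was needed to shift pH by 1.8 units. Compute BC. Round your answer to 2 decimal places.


Step 1: BC = change in base / change in pH
Step 2: BC = 4.8 / 1.8
Step 3: BC = 2.67 cmol/(kg*pH unit)

2.67


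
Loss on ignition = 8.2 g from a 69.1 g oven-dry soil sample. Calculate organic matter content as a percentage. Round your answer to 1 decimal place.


Step 1: OM% = 100 * LOI / sample mass
Step 2: OM = 100 * 8.2 / 69.1
Step 3: OM = 11.9%

11.9


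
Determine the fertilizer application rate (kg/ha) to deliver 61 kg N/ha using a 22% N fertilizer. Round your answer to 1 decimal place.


Step 1: Fertilizer rate = target N / (N content / 100)
Step 2: Rate = 61 / (22 / 100)
Step 3: Rate = 61 / 0.22
Step 4: Rate = 277.3 kg/ha

277.3


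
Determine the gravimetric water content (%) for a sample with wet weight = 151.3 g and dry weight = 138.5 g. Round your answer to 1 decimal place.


Step 1: Water mass = wet - dry = 151.3 - 138.5 = 12.8 g
Step 2: w = 100 * water mass / dry mass
Step 3: w = 100 * 12.8 / 138.5 = 9.2%

9.2


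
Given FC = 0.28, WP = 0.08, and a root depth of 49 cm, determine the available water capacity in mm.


Step 1: Available water = (FC - WP) * depth * 10
Step 2: AW = (0.28 - 0.08) * 49 * 10
Step 3: AW = 0.2 * 49 * 10
Step 4: AW = 98.0 mm

98.0


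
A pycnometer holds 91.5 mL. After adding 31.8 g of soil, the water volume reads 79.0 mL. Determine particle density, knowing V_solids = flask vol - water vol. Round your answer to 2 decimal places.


Step 1: Volume of solids = flask volume - water volume with soil
Step 2: V_solids = 91.5 - 79.0 = 12.5 mL
Step 3: Particle density = mass / V_solids = 31.8 / 12.5 = 2.54 g/cm^3

2.54


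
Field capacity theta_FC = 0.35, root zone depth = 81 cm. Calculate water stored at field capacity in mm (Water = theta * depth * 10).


Step 1: Water (mm) = theta_FC * depth (cm) * 10
Step 2: Water = 0.35 * 81 * 10
Step 3: Water = 283.5 mm

283.5


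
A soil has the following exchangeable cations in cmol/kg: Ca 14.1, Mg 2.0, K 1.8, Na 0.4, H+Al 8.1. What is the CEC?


Step 1: CEC = Ca + Mg + K + Na + (H+Al)
Step 2: CEC = 14.1 + 2.0 + 1.8 + 0.4 + 8.1
Step 3: CEC = 26.4 cmol/kg

26.4


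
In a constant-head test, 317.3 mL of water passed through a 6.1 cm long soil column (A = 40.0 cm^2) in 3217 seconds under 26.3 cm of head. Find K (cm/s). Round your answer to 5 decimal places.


Step 1: K = Q * L / (A * t * h)
Step 2: Numerator = 317.3 * 6.1 = 1935.53
Step 3: Denominator = 40.0 * 3217 * 26.3 = 3384284.0
Step 4: K = 1935.53 / 3384284.0 = 0.00057 cm/s

0.00057


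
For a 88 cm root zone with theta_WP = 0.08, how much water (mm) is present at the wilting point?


Step 1: Water (mm) = theta_WP * depth * 10
Step 2: Water = 0.08 * 88 * 10
Step 3: Water = 70.4 mm

70.4


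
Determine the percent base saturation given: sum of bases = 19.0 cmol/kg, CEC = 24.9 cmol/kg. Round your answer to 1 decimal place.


Step 1: BS = 100 * (sum of bases) / CEC
Step 2: BS = 100 * 19.0 / 24.9
Step 3: BS = 76.3%

76.3


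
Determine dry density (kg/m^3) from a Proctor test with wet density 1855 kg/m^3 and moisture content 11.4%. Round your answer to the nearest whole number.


Step 1: Dry density = wet density / (1 + w/100)
Step 2: Dry density = 1855 / (1 + 11.4/100)
Step 3: Dry density = 1855 / 1.114
Step 4: Dry density = 1665 kg/m^3

1665


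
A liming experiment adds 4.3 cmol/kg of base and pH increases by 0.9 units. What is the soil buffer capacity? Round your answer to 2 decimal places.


Step 1: BC = change in base / change in pH
Step 2: BC = 4.3 / 0.9
Step 3: BC = 4.78 cmol/(kg*pH unit)

4.78


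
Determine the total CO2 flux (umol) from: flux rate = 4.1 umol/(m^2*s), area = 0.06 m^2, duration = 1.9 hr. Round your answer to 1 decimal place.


Step 1: Convert time to seconds: 1.9 hr * 3600 = 6840.0 s
Step 2: Total = flux * area * time_s
Step 3: Total = 4.1 * 0.06 * 6840.0
Step 4: Total = 1682.6 umol

1682.6


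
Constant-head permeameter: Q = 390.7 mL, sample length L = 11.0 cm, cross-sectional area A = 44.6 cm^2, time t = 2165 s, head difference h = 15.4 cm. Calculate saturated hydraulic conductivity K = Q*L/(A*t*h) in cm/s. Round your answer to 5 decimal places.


Step 1: K = Q * L / (A * t * h)
Step 2: Numerator = 390.7 * 11.0 = 4297.7
Step 3: Denominator = 44.6 * 2165 * 15.4 = 1487008.6
Step 4: K = 4297.7 / 1487008.6 = 0.00289 cm/s

0.00289


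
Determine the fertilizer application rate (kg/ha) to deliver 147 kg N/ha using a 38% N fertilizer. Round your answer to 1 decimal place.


Step 1: Fertilizer rate = target N / (N content / 100)
Step 2: Rate = 147 / (38 / 100)
Step 3: Rate = 147 / 0.38
Step 4: Rate = 386.8 kg/ha

386.8


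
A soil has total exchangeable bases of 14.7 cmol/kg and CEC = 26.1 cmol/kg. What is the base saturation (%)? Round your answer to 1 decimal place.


Step 1: BS = 100 * (sum of bases) / CEC
Step 2: BS = 100 * 14.7 / 26.1
Step 3: BS = 56.3%

56.3


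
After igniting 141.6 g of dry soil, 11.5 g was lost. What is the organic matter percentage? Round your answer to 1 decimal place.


Step 1: OM% = 100 * LOI / sample mass
Step 2: OM = 100 * 11.5 / 141.6
Step 3: OM = 8.1%

8.1


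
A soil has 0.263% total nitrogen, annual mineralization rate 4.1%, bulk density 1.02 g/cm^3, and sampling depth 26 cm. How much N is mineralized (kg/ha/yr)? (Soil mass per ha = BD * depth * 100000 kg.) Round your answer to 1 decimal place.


Step 1: Soil mass per ha = BD * depth * 100000 = 1.02 * 26 * 100000 = 2652000 kg
Step 2: Total N pool = soil mass * N%/100 = 2652000 * 0.263/100 = 6974.76 kg/ha
Step 3: N mineralized = N pool * rate%/100 = 6974.76 * 4.1/100 = 286.0 kg/ha/yr

286.0


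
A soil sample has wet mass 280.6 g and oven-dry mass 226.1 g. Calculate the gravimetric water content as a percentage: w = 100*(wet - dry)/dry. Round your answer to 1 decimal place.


Step 1: Water mass = wet - dry = 280.6 - 226.1 = 54.5 g
Step 2: w = 100 * water mass / dry mass
Step 3: w = 100 * 54.5 / 226.1 = 24.1%

24.1


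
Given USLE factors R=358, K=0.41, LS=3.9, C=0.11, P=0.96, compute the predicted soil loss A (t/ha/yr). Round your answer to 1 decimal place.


Step 1: A = R * K * LS * C * P
Step 2: R * K = 358 * 0.41 = 146.78
Step 3: (R*K) * LS = 146.78 * 3.9 = 572.442
Step 4: * C * P = 572.442 * 0.11 * 0.96 = 60.4
Step 5: A = 60.4 t/(ha*yr)

60.4


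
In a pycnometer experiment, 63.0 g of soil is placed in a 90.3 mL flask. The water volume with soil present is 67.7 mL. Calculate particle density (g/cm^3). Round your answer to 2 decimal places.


Step 1: Volume of solids = flask volume - water volume with soil
Step 2: V_solids = 90.3 - 67.7 = 22.6 mL
Step 3: Particle density = mass / V_solids = 63.0 / 22.6 = 2.79 g/cm^3

2.79


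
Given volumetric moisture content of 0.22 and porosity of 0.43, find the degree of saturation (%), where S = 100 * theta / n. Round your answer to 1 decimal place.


Step 1: S = 100 * theta_v / n
Step 2: S = 100 * 0.22 / 0.43
Step 3: S = 51.2%

51.2


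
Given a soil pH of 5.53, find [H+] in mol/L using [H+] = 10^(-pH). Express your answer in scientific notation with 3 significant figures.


Step 1: [H+] = 10^(-pH)
Step 2: [H+] = 10^(-5.53)
Step 3: [H+] = 2.95e-06 mol/L

2.95e-06


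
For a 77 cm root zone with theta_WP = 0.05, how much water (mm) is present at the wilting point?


Step 1: Water (mm) = theta_WP * depth * 10
Step 2: Water = 0.05 * 77 * 10
Step 3: Water = 38.5 mm

38.5


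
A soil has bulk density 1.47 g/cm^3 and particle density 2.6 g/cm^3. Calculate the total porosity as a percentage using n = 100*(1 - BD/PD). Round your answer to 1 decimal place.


Step 1: Formula: n = 100 * (1 - BD / PD)
Step 2: n = 100 * (1 - 1.47 / 2.6)
Step 3: n = 100 * (1 - 0.56538)
Step 4: n = 43.5%

43.5


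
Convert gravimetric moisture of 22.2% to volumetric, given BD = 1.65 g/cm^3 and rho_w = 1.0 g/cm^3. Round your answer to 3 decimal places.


Step 1: theta = (w / 100) * BD / rho_w
Step 2: theta = (22.2 / 100) * 1.65 / 1.0
Step 3: theta = 0.222 * 1.65
Step 4: theta = 0.366

0.366


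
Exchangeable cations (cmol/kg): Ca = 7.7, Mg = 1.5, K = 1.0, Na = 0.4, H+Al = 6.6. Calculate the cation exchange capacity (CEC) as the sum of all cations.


Step 1: CEC = Ca + Mg + K + Na + (H+Al)
Step 2: CEC = 7.7 + 1.5 + 1.0 + 0.4 + 6.6
Step 3: CEC = 17.2 cmol/kg

17.2


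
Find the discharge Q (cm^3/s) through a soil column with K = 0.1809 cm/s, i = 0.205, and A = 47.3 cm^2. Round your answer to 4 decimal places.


Step 1: Apply Darcy's law: Q = K * i * A
Step 2: Q = 0.1809 * 0.205 * 47.3
Step 3: Q = 1.7541 cm^3/s

1.7541


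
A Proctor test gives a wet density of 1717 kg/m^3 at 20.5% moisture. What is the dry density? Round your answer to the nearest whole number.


Step 1: Dry density = wet density / (1 + w/100)
Step 2: Dry density = 1717 / (1 + 20.5/100)
Step 3: Dry density = 1717 / 1.205
Step 4: Dry density = 1425 kg/m^3

1425


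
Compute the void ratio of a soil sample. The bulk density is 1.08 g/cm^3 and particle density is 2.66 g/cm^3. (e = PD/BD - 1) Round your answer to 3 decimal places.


Step 1: e = PD / BD - 1
Step 2: e = 2.66 / 1.08 - 1
Step 3: e = 2.46296 - 1
Step 4: e = 1.463

1.463


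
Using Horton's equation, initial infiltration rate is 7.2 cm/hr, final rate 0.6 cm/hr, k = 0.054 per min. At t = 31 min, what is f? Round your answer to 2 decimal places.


Step 1: f = fc + (f0 - fc) * exp(-k * t)
Step 2: exp(-0.054 * 31) = 0.187496
Step 3: f = 0.6 + (7.2 - 0.6) * 0.187496
Step 4: f = 0.6 + 6.6 * 0.187496
Step 5: f = 1.84 cm/hr

1.84


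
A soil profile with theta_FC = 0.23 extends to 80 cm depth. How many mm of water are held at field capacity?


Step 1: Water (mm) = theta_FC * depth (cm) * 10
Step 2: Water = 0.23 * 80 * 10
Step 3: Water = 184.0 mm

184.0


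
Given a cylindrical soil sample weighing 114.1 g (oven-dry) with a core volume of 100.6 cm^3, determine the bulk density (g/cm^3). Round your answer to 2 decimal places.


Step 1: Identify the formula: BD = dry mass / volume
Step 2: Substitute values: BD = 114.1 / 100.6
Step 3: BD = 1.13 g/cm^3

1.13


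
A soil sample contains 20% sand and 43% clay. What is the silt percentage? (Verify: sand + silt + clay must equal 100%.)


Step 1: sand + silt + clay = 100%
Step 2: silt = 100 - sand - clay
Step 3: silt = 100 - 20 - 43
Step 4: silt = 37%

37


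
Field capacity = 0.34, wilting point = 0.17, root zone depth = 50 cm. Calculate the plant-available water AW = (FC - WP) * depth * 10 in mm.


Step 1: Available water = (FC - WP) * depth * 10
Step 2: AW = (0.34 - 0.17) * 50 * 10
Step 3: AW = 0.17 * 50 * 10
Step 4: AW = 85.0 mm

85.0


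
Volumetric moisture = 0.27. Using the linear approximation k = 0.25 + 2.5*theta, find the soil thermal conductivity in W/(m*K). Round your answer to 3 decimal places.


Step 1: k = 0.25 + 2.5 * theta
Step 2: k = 0.25 + 2.5 * 0.27
Step 3: k = 0.25 + 0.675
Step 4: k = 0.925 W/(m*K)

0.925


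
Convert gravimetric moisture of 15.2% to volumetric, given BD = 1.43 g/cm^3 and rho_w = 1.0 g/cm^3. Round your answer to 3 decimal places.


Step 1: theta = (w / 100) * BD / rho_w
Step 2: theta = (15.2 / 100) * 1.43 / 1.0
Step 3: theta = 0.152 * 1.43
Step 4: theta = 0.217

0.217


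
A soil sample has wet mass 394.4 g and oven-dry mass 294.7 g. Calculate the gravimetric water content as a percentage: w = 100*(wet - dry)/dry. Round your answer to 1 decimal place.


Step 1: Water mass = wet - dry = 394.4 - 294.7 = 99.7 g
Step 2: w = 100 * water mass / dry mass
Step 3: w = 100 * 99.7 / 294.7 = 33.8%

33.8


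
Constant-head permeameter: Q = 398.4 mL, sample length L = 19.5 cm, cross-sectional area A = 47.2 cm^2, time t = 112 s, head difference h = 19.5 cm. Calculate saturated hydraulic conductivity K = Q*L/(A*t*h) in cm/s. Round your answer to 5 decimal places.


Step 1: K = Q * L / (A * t * h)
Step 2: Numerator = 398.4 * 19.5 = 7768.8
Step 3: Denominator = 47.2 * 112 * 19.5 = 103084.8
Step 4: K = 7768.8 / 103084.8 = 0.07536 cm/s

0.07536


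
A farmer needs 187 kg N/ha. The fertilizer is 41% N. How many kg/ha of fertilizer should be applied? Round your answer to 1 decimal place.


Step 1: Fertilizer rate = target N / (N content / 100)
Step 2: Rate = 187 / (41 / 100)
Step 3: Rate = 187 / 0.41
Step 4: Rate = 456.1 kg/ha

456.1


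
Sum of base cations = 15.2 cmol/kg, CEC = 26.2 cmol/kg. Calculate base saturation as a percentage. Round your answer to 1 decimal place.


Step 1: BS = 100 * (sum of bases) / CEC
Step 2: BS = 100 * 15.2 / 26.2
Step 3: BS = 58.0%

58.0


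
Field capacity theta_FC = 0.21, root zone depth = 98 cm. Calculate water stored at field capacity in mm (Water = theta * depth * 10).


Step 1: Water (mm) = theta_FC * depth (cm) * 10
Step 2: Water = 0.21 * 98 * 10
Step 3: Water = 205.8 mm

205.8


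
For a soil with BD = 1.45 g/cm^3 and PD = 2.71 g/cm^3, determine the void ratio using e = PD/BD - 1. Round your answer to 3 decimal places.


Step 1: e = PD / BD - 1
Step 2: e = 2.71 / 1.45 - 1
Step 3: e = 1.86897 - 1
Step 4: e = 0.869

0.869


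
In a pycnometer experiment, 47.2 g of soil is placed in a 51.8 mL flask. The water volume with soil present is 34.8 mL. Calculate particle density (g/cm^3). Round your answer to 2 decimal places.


Step 1: Volume of solids = flask volume - water volume with soil
Step 2: V_solids = 51.8 - 34.8 = 17.0 mL
Step 3: Particle density = mass / V_solids = 47.2 / 17.0 = 2.78 g/cm^3

2.78


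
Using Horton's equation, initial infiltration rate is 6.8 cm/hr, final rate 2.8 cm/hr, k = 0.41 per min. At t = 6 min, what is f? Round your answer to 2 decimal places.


Step 1: f = fc + (f0 - fc) * exp(-k * t)
Step 2: exp(-0.41 * 6) = 0.085435
Step 3: f = 2.8 + (6.8 - 2.8) * 0.085435
Step 4: f = 2.8 + 4.0 * 0.085435
Step 5: f = 3.14 cm/hr

3.14


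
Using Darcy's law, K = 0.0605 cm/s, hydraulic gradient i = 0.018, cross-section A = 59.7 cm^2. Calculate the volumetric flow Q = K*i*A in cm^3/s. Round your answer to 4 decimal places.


Step 1: Apply Darcy's law: Q = K * i * A
Step 2: Q = 0.0605 * 0.018 * 59.7
Step 3: Q = 0.065 cm^3/s

0.065


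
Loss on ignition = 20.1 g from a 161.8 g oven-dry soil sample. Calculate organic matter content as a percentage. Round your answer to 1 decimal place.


Step 1: OM% = 100 * LOI / sample mass
Step 2: OM = 100 * 20.1 / 161.8
Step 3: OM = 12.4%

12.4


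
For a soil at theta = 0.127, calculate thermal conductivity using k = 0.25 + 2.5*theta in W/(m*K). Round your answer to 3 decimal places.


Step 1: k = 0.25 + 2.5 * theta
Step 2: k = 0.25 + 2.5 * 0.127
Step 3: k = 0.25 + 0.318
Step 4: k = 0.568 W/(m*K)

0.568


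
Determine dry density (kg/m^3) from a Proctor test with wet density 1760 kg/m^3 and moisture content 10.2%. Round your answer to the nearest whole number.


Step 1: Dry density = wet density / (1 + w/100)
Step 2: Dry density = 1760 / (1 + 10.2/100)
Step 3: Dry density = 1760 / 1.102
Step 4: Dry density = 1597 kg/m^3

1597


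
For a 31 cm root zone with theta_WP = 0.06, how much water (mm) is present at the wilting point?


Step 1: Water (mm) = theta_WP * depth * 10
Step 2: Water = 0.06 * 31 * 10
Step 3: Water = 18.6 mm

18.6


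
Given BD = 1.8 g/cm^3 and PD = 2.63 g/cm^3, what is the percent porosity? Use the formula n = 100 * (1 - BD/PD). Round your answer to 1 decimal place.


Step 1: Formula: n = 100 * (1 - BD / PD)
Step 2: n = 100 * (1 - 1.8 / 2.63)
Step 3: n = 100 * (1 - 0.68441)
Step 4: n = 31.6%

31.6


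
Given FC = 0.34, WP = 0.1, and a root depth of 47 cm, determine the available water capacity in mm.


Step 1: Available water = (FC - WP) * depth * 10
Step 2: AW = (0.34 - 0.1) * 47 * 10
Step 3: AW = 0.24 * 47 * 10
Step 4: AW = 112.8 mm

112.8


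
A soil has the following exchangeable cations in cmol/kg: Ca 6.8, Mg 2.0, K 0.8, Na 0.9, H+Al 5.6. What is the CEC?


Step 1: CEC = Ca + Mg + K + Na + (H+Al)
Step 2: CEC = 6.8 + 2.0 + 0.8 + 0.9 + 5.6
Step 3: CEC = 16.1 cmol/kg

16.1


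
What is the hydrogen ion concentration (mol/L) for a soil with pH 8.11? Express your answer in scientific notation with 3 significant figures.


Step 1: [H+] = 10^(-pH)
Step 2: [H+] = 10^(-8.11)
Step 3: [H+] = 7.76e-09 mol/L

7.76e-09


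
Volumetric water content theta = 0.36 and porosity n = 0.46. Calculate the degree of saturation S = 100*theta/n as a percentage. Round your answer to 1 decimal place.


Step 1: S = 100 * theta_v / n
Step 2: S = 100 * 0.36 / 0.46
Step 3: S = 78.3%

78.3


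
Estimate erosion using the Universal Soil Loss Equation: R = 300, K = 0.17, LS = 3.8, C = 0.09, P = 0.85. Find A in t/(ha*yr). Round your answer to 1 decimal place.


Step 1: A = R * K * LS * C * P
Step 2: R * K = 300 * 0.17 = 51.0
Step 3: (R*K) * LS = 51.0 * 3.8 = 193.8
Step 4: * C * P = 193.8 * 0.09 * 0.85 = 14.8
Step 5: A = 14.8 t/(ha*yr)

14.8


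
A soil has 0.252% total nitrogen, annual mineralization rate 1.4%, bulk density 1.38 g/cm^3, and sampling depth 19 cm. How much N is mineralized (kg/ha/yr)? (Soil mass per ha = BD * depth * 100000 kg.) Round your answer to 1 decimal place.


Step 1: Soil mass per ha = BD * depth * 100000 = 1.38 * 19 * 100000 = 2622000 kg
Step 2: Total N pool = soil mass * N%/100 = 2622000 * 0.252/100 = 6607.44 kg/ha
Step 3: N mineralized = N pool * rate%/100 = 6607.44 * 1.4/100 = 92.5 kg/ha/yr

92.5


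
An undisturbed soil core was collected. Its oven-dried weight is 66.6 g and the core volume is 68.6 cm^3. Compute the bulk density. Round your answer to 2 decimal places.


Step 1: Identify the formula: BD = dry mass / volume
Step 2: Substitute values: BD = 66.6 / 68.6
Step 3: BD = 0.97 g/cm^3

0.97


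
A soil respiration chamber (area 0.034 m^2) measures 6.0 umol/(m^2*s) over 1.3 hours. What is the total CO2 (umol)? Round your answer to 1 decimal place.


Step 1: Convert time to seconds: 1.3 hr * 3600 = 4680.0 s
Step 2: Total = flux * area * time_s
Step 3: Total = 6.0 * 0.034 * 4680.0
Step 4: Total = 954.7 umol

954.7


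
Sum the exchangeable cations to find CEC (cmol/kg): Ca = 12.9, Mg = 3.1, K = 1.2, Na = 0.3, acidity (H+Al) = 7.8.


Step 1: CEC = Ca + Mg + K + Na + (H+Al)
Step 2: CEC = 12.9 + 3.1 + 1.2 + 0.3 + 7.8
Step 3: CEC = 25.3 cmol/kg

25.3


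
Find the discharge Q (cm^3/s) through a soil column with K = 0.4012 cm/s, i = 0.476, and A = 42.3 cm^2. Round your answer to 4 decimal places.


Step 1: Apply Darcy's law: Q = K * i * A
Step 2: Q = 0.4012 * 0.476 * 42.3
Step 3: Q = 8.0781 cm^3/s

8.0781


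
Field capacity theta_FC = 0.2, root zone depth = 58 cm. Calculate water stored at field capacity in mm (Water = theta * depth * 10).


Step 1: Water (mm) = theta_FC * depth (cm) * 10
Step 2: Water = 0.2 * 58 * 10
Step 3: Water = 116.0 mm

116.0


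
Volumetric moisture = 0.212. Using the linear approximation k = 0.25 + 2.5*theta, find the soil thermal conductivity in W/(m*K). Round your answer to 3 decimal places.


Step 1: k = 0.25 + 2.5 * theta
Step 2: k = 0.25 + 2.5 * 0.212
Step 3: k = 0.25 + 0.53
Step 4: k = 0.78 W/(m*K)

0.78


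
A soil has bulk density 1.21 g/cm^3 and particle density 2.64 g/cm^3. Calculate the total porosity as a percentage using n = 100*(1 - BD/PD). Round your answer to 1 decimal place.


Step 1: Formula: n = 100 * (1 - BD / PD)
Step 2: n = 100 * (1 - 1.21 / 2.64)
Step 3: n = 100 * (1 - 0.45833)
Step 4: n = 54.2%

54.2


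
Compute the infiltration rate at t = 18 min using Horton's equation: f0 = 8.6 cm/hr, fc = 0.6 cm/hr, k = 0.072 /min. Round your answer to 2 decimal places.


Step 1: f = fc + (f0 - fc) * exp(-k * t)
Step 2: exp(-0.072 * 18) = 0.273624
Step 3: f = 0.6 + (8.6 - 0.6) * 0.273624
Step 4: f = 0.6 + 8.0 * 0.273624
Step 5: f = 2.79 cm/hr

2.79


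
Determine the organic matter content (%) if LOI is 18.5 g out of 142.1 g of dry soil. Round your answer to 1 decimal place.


Step 1: OM% = 100 * LOI / sample mass
Step 2: OM = 100 * 18.5 / 142.1
Step 3: OM = 13.0%

13.0


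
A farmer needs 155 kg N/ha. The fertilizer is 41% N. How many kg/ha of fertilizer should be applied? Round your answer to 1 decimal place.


Step 1: Fertilizer rate = target N / (N content / 100)
Step 2: Rate = 155 / (41 / 100)
Step 3: Rate = 155 / 0.41
Step 4: Rate = 378.0 kg/ha

378.0


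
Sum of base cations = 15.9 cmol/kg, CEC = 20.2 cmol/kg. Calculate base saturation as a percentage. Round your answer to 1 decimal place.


Step 1: BS = 100 * (sum of bases) / CEC
Step 2: BS = 100 * 15.9 / 20.2
Step 3: BS = 78.7%

78.7


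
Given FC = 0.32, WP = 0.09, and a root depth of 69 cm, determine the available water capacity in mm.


Step 1: Available water = (FC - WP) * depth * 10
Step 2: AW = (0.32 - 0.09) * 69 * 10
Step 3: AW = 0.23 * 69 * 10
Step 4: AW = 158.7 mm

158.7


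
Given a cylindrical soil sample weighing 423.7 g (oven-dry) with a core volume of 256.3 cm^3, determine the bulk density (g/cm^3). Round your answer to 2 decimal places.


Step 1: Identify the formula: BD = dry mass / volume
Step 2: Substitute values: BD = 423.7 / 256.3
Step 3: BD = 1.65 g/cm^3

1.65


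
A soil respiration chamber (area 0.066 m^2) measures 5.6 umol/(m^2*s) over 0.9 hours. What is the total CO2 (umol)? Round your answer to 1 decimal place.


Step 1: Convert time to seconds: 0.9 hr * 3600 = 3240.0 s
Step 2: Total = flux * area * time_s
Step 3: Total = 5.6 * 0.066 * 3240.0
Step 4: Total = 1197.5 umol

1197.5


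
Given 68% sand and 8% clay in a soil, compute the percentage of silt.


Step 1: sand + silt + clay = 100%
Step 2: silt = 100 - sand - clay
Step 3: silt = 100 - 68 - 8
Step 4: silt = 24%

24


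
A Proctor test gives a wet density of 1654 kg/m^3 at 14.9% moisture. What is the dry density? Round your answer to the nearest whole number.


Step 1: Dry density = wet density / (1 + w/100)
Step 2: Dry density = 1654 / (1 + 14.9/100)
Step 3: Dry density = 1654 / 1.149
Step 4: Dry density = 1440 kg/m^3

1440


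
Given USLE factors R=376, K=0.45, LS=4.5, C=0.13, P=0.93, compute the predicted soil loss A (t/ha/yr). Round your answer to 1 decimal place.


Step 1: A = R * K * LS * C * P
Step 2: R * K = 376 * 0.45 = 169.2
Step 3: (R*K) * LS = 169.2 * 4.5 = 761.4
Step 4: * C * P = 761.4 * 0.13 * 0.93 = 92.1
Step 5: A = 92.1 t/(ha*yr)

92.1


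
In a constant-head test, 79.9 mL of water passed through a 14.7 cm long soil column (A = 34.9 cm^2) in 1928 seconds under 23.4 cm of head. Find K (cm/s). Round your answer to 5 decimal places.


Step 1: K = Q * L / (A * t * h)
Step 2: Numerator = 79.9 * 14.7 = 1174.53
Step 3: Denominator = 34.9 * 1928 * 23.4 = 1574520.48
Step 4: K = 1174.53 / 1574520.48 = 0.00075 cm/s

0.00075


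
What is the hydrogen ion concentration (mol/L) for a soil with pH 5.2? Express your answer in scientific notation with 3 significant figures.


Step 1: [H+] = 10^(-pH)
Step 2: [H+] = 10^(-5.2)
Step 3: [H+] = 6.31e-06 mol/L

6.31e-06


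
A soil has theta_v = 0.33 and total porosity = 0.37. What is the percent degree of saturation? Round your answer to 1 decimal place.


Step 1: S = 100 * theta_v / n
Step 2: S = 100 * 0.33 / 0.37
Step 3: S = 89.2%

89.2


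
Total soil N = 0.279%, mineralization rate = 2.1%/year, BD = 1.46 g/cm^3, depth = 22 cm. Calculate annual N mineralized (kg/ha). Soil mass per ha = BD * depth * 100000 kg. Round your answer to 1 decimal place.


Step 1: Soil mass per ha = BD * depth * 100000 = 1.46 * 22 * 100000 = 3212000 kg
Step 2: Total N pool = soil mass * N%/100 = 3212000 * 0.279/100 = 8961.48 kg/ha
Step 3: N mineralized = N pool * rate%/100 = 8961.48 * 2.1/100 = 188.2 kg/ha/yr

188.2


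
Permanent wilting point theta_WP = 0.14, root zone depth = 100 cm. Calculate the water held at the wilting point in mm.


Step 1: Water (mm) = theta_WP * depth * 10
Step 2: Water = 0.14 * 100 * 10
Step 3: Water = 140.0 mm

140.0


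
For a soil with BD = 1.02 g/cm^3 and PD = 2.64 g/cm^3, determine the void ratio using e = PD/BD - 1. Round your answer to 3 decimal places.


Step 1: e = PD / BD - 1
Step 2: e = 2.64 / 1.02 - 1
Step 3: e = 2.58824 - 1
Step 4: e = 1.588

1.588


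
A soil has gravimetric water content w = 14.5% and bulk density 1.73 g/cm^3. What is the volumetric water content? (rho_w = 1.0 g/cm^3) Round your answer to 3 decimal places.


Step 1: theta = (w / 100) * BD / rho_w
Step 2: theta = (14.5 / 100) * 1.73 / 1.0
Step 3: theta = 0.145 * 1.73
Step 4: theta = 0.251

0.251


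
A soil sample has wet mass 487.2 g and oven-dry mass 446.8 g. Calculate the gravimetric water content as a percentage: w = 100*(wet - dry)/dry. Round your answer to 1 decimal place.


Step 1: Water mass = wet - dry = 487.2 - 446.8 = 40.4 g
Step 2: w = 100 * water mass / dry mass
Step 3: w = 100 * 40.4 / 446.8 = 9.0%

9.0


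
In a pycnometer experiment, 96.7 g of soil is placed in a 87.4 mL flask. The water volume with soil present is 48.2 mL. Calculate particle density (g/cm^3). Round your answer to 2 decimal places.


Step 1: Volume of solids = flask volume - water volume with soil
Step 2: V_solids = 87.4 - 48.2 = 39.2 mL
Step 3: Particle density = mass / V_solids = 96.7 / 39.2 = 2.47 g/cm^3

2.47


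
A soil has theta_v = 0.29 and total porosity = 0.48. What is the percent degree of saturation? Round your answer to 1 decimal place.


Step 1: S = 100 * theta_v / n
Step 2: S = 100 * 0.29 / 0.48
Step 3: S = 60.4%

60.4


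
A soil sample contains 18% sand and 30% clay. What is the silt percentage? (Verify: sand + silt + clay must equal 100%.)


Step 1: sand + silt + clay = 100%
Step 2: silt = 100 - sand - clay
Step 3: silt = 100 - 18 - 30
Step 4: silt = 52%

52


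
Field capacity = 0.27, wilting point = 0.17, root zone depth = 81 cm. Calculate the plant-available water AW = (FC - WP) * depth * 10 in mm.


Step 1: Available water = (FC - WP) * depth * 10
Step 2: AW = (0.27 - 0.17) * 81 * 10
Step 3: AW = 0.1 * 81 * 10
Step 4: AW = 81.0 mm

81.0


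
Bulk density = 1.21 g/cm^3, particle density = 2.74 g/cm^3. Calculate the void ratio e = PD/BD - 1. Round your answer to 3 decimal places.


Step 1: e = PD / BD - 1
Step 2: e = 2.74 / 1.21 - 1
Step 3: e = 2.26446 - 1
Step 4: e = 1.264

1.264


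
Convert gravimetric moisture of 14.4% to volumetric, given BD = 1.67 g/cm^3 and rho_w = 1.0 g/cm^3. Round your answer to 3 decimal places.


Step 1: theta = (w / 100) * BD / rho_w
Step 2: theta = (14.4 / 100) * 1.67 / 1.0
Step 3: theta = 0.144 * 1.67
Step 4: theta = 0.24

0.24


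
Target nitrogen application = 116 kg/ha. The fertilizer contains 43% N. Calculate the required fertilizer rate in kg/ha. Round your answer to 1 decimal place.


Step 1: Fertilizer rate = target N / (N content / 100)
Step 2: Rate = 116 / (43 / 100)
Step 3: Rate = 116 / 0.43
Step 4: Rate = 269.8 kg/ha

269.8


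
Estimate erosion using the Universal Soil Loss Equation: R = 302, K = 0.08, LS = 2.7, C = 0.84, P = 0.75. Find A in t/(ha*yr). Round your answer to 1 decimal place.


Step 1: A = R * K * LS * C * P
Step 2: R * K = 302 * 0.08 = 24.16
Step 3: (R*K) * LS = 24.16 * 2.7 = 65.232
Step 4: * C * P = 65.232 * 0.84 * 0.75 = 41.1
Step 5: A = 41.1 t/(ha*yr)

41.1


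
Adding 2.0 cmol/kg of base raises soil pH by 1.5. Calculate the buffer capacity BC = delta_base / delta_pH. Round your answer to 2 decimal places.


Step 1: BC = change in base / change in pH
Step 2: BC = 2.0 / 1.5
Step 3: BC = 1.33 cmol/(kg*pH unit)

1.33


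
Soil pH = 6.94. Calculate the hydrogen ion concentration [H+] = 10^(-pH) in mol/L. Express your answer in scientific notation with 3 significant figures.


Step 1: [H+] = 10^(-pH)
Step 2: [H+] = 10^(-6.94)
Step 3: [H+] = 1.15e-07 mol/L

1.15e-07


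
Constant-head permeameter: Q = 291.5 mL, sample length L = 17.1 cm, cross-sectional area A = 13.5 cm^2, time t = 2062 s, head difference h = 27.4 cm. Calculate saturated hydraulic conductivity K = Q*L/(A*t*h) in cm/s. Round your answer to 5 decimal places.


Step 1: K = Q * L / (A * t * h)
Step 2: Numerator = 291.5 * 17.1 = 4984.65
Step 3: Denominator = 13.5 * 2062 * 27.4 = 762733.8
Step 4: K = 4984.65 / 762733.8 = 0.00654 cm/s

0.00654


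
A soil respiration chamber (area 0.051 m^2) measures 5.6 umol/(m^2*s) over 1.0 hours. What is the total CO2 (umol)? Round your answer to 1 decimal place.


Step 1: Convert time to seconds: 1.0 hr * 3600 = 3600.0 s
Step 2: Total = flux * area * time_s
Step 3: Total = 5.6 * 0.051 * 3600.0
Step 4: Total = 1028.2 umol

1028.2


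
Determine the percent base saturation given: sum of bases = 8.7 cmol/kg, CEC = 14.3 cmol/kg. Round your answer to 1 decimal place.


Step 1: BS = 100 * (sum of bases) / CEC
Step 2: BS = 100 * 8.7 / 14.3
Step 3: BS = 60.8%

60.8


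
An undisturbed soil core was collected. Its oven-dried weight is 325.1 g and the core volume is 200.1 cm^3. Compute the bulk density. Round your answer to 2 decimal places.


Step 1: Identify the formula: BD = dry mass / volume
Step 2: Substitute values: BD = 325.1 / 200.1
Step 3: BD = 1.62 g/cm^3

1.62


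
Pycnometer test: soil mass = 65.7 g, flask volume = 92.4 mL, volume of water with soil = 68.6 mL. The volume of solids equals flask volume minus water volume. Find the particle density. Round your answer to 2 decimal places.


Step 1: Volume of solids = flask volume - water volume with soil
Step 2: V_solids = 92.4 - 68.6 = 23.8 mL
Step 3: Particle density = mass / V_solids = 65.7 / 23.8 = 2.76 g/cm^3

2.76


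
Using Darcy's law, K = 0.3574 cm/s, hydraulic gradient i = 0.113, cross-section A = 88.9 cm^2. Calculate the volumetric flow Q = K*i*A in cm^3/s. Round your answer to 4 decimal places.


Step 1: Apply Darcy's law: Q = K * i * A
Step 2: Q = 0.3574 * 0.113 * 88.9
Step 3: Q = 3.5903 cm^3/s

3.5903


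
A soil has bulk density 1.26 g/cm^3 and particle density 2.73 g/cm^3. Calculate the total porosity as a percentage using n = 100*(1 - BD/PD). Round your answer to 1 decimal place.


Step 1: Formula: n = 100 * (1 - BD / PD)
Step 2: n = 100 * (1 - 1.26 / 2.73)
Step 3: n = 100 * (1 - 0.46154)
Step 4: n = 53.8%

53.8


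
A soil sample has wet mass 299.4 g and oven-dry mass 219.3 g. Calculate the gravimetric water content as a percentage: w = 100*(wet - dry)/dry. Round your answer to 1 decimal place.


Step 1: Water mass = wet - dry = 299.4 - 219.3 = 80.1 g
Step 2: w = 100 * water mass / dry mass
Step 3: w = 100 * 80.1 / 219.3 = 36.5%

36.5


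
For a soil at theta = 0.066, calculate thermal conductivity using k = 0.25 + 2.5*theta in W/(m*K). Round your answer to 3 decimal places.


Step 1: k = 0.25 + 2.5 * theta
Step 2: k = 0.25 + 2.5 * 0.066
Step 3: k = 0.25 + 0.165
Step 4: k = 0.415 W/(m*K)

0.415


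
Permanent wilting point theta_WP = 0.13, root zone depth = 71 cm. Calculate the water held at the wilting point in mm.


Step 1: Water (mm) = theta_WP * depth * 10
Step 2: Water = 0.13 * 71 * 10
Step 3: Water = 92.3 mm

92.3


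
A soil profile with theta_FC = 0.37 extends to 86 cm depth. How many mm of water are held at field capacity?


Step 1: Water (mm) = theta_FC * depth (cm) * 10
Step 2: Water = 0.37 * 86 * 10
Step 3: Water = 318.2 mm

318.2


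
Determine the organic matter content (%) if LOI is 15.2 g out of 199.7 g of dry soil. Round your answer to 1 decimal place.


Step 1: OM% = 100 * LOI / sample mass
Step 2: OM = 100 * 15.2 / 199.7
Step 3: OM = 7.6%

7.6


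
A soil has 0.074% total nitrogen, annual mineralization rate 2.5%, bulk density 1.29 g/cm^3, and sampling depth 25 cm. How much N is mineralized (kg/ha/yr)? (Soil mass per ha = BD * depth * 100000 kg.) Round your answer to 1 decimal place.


Step 1: Soil mass per ha = BD * depth * 100000 = 1.29 * 25 * 100000 = 3225000 kg
Step 2: Total N pool = soil mass * N%/100 = 3225000 * 0.074/100 = 2386.5 kg/ha
Step 3: N mineralized = N pool * rate%/100 = 2386.5 * 2.5/100 = 59.7 kg/ha/yr

59.7


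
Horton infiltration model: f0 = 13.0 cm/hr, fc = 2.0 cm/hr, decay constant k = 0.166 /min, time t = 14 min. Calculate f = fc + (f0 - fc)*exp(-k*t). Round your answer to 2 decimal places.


Step 1: f = fc + (f0 - fc) * exp(-k * t)
Step 2: exp(-0.166 * 14) = 0.097881
Step 3: f = 2.0 + (13.0 - 2.0) * 0.097881
Step 4: f = 2.0 + 11.0 * 0.097881
Step 5: f = 3.08 cm/hr

3.08


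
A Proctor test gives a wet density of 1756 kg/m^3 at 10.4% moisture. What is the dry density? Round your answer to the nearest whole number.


Step 1: Dry density = wet density / (1 + w/100)
Step 2: Dry density = 1756 / (1 + 10.4/100)
Step 3: Dry density = 1756 / 1.104
Step 4: Dry density = 1591 kg/m^3

1591


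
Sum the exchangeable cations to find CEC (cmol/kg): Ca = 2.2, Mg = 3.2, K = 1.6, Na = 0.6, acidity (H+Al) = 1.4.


Step 1: CEC = Ca + Mg + K + Na + (H+Al)
Step 2: CEC = 2.2 + 3.2 + 1.6 + 0.6 + 1.4
Step 3: CEC = 9.0 cmol/kg

9.0


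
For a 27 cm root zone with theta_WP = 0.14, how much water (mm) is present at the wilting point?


Step 1: Water (mm) = theta_WP * depth * 10
Step 2: Water = 0.14 * 27 * 10
Step 3: Water = 37.8 mm

37.8


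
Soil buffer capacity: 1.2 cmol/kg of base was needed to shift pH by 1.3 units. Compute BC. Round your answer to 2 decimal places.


Step 1: BC = change in base / change in pH
Step 2: BC = 1.2 / 1.3
Step 3: BC = 0.92 cmol/(kg*pH unit)

0.92


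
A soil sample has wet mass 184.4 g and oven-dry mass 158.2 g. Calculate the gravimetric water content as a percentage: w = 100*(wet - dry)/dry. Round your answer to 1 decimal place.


Step 1: Water mass = wet - dry = 184.4 - 158.2 = 26.2 g
Step 2: w = 100 * water mass / dry mass
Step 3: w = 100 * 26.2 / 158.2 = 16.6%

16.6


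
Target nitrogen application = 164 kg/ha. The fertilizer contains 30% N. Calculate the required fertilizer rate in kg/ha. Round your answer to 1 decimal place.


Step 1: Fertilizer rate = target N / (N content / 100)
Step 2: Rate = 164 / (30 / 100)
Step 3: Rate = 164 / 0.3
Step 4: Rate = 546.7 kg/ha

546.7


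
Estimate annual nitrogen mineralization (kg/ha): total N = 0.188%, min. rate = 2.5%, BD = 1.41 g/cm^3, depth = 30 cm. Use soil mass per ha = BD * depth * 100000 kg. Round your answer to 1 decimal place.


Step 1: Soil mass per ha = BD * depth * 100000 = 1.41 * 30 * 100000 = 4230000 kg
Step 2: Total N pool = soil mass * N%/100 = 4230000 * 0.188/100 = 7952.4 kg/ha
Step 3: N mineralized = N pool * rate%/100 = 7952.4 * 2.5/100 = 198.8 kg/ha/yr

198.8


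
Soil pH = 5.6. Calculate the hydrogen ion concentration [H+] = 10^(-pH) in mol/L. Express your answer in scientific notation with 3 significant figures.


Step 1: [H+] = 10^(-pH)
Step 2: [H+] = 10^(-5.6)
Step 3: [H+] = 2.51e-06 mol/L

2.51e-06


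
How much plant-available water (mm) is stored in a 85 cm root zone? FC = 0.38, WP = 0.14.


Step 1: Available water = (FC - WP) * depth * 10
Step 2: AW = (0.38 - 0.14) * 85 * 10
Step 3: AW = 0.24 * 85 * 10
Step 4: AW = 204.0 mm

204.0


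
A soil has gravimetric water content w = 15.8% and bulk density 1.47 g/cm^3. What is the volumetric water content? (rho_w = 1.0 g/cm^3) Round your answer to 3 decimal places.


Step 1: theta = (w / 100) * BD / rho_w
Step 2: theta = (15.8 / 100) * 1.47 / 1.0
Step 3: theta = 0.158 * 1.47
Step 4: theta = 0.232

0.232
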